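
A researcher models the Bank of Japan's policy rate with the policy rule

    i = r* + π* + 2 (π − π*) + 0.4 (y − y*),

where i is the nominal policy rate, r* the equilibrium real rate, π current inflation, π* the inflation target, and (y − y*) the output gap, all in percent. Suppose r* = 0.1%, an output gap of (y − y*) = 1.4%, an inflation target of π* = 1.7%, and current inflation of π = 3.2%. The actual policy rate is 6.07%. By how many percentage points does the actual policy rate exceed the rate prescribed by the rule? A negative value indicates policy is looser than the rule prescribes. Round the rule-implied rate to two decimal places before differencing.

0.71 pp

i = 0.1 + 1.7 + 2 × (3.2 − 1.7) + 0.4 × 1.4
   = 0.1 + 1.7 + 3 + 0.56 = 5.36
Deviation = 6.07 − 5.36 = 0.71 pp.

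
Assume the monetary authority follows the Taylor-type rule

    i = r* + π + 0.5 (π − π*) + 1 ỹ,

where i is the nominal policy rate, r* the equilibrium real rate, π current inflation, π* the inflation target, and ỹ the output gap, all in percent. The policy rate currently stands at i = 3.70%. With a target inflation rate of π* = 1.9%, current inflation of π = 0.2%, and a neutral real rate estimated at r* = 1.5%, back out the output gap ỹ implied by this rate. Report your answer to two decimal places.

2.85%

1 ỹ = 3.70 − 1.5 − 0.2 − 0.5 × (0.2 − 1.9) = 2.85
ỹ = 2.85 / 1 = 2.85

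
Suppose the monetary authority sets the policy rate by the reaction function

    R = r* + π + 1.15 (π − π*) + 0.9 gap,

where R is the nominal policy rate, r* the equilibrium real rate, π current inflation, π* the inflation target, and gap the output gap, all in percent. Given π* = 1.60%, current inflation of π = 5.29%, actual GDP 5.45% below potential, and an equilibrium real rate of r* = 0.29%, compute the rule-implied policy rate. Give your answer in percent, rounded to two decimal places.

4.92%

Output 5.45% below potential → gap = -5.45.
R = 0.29 + 5.29 + 1.15 × (5.29 − 1.60) + 0.9 × (-5.45)
   = 0.29 + 5.29 + 4.2435 − 4.905 = 4.92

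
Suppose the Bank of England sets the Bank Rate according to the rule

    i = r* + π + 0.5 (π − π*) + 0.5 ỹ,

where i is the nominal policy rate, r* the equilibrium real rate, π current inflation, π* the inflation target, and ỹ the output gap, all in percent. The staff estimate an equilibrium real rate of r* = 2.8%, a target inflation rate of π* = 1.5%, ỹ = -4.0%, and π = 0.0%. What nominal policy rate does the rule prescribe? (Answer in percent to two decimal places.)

0.05%

i = 2.8 + 0.0 + 0.5 × (0.0 − 1.5) + 0.5 × (-4.0)
   = 2.8 + 0 − 0.75 − 2 = 0.05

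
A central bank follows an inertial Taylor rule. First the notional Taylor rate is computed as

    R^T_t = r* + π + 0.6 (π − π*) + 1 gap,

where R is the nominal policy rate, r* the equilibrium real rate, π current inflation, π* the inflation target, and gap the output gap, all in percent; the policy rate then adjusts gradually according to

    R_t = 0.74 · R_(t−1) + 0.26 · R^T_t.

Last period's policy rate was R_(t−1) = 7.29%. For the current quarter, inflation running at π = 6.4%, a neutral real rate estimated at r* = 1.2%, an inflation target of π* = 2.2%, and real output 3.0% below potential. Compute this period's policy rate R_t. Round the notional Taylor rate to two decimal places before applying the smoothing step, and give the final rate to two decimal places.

Output 3.0% below potential → gap = -3.0.
R^T_t = 1.2 + 6.4 + 0.6 × (6.4 − 2.2) + 1 × (-3.0)
   = 1.2 + 6.4 + 2.52 − 3 = 7.12
R_t = 0.74 × 7.29 + 0.26 × 7.12 = 5.3946 + 1.8512 = 7.25

7.25%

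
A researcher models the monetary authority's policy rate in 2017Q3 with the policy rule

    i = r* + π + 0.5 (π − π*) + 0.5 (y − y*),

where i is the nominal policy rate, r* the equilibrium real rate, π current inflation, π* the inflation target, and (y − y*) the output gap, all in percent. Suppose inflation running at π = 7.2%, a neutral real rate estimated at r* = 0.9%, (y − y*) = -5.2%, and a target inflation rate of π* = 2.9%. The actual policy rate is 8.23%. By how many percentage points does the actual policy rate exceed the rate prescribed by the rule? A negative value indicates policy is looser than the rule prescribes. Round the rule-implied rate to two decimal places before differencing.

i = 0.9 + 7.2 + 0.5 × (7.2 − 2.9) + 0.5 × (-5.2)
   = 0.9 + 7.2 + 2.15 − 2.6 = 7.65
Deviation = 8.23 − 7.65 = 0.58 pp.

0.58 pp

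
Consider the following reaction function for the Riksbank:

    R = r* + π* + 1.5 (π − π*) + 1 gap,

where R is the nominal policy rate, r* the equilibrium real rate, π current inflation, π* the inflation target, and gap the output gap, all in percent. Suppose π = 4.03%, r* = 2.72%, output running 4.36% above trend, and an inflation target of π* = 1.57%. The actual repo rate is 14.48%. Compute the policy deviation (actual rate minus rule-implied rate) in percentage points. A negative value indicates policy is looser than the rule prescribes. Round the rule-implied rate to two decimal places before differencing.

2.14 pp

Output 4.36% above potential → gap = 4.36.
R = 2.72 + 1.57 + 1.5 × (4.03 − 1.57) + 1 × 4.36
   = 2.72 + 1.57 + 3.69 + 4.36 = 12.34
Deviation = 14.48 − 12.34 = 2.14 pp.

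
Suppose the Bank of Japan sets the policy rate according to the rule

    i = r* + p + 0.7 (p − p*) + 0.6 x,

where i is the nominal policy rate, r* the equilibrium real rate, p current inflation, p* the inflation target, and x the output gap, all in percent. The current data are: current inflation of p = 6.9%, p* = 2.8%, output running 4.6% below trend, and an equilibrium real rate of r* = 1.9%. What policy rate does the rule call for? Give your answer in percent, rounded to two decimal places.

8.91%

Output 4.6% below potential → x = -4.6.
i = 1.9 + 6.9 + 0.7 × (6.9 − 2.8) + 0.6 × (-4.6)
   = 1.9 + 6.9 + 2.87 − 2.76 = 8.91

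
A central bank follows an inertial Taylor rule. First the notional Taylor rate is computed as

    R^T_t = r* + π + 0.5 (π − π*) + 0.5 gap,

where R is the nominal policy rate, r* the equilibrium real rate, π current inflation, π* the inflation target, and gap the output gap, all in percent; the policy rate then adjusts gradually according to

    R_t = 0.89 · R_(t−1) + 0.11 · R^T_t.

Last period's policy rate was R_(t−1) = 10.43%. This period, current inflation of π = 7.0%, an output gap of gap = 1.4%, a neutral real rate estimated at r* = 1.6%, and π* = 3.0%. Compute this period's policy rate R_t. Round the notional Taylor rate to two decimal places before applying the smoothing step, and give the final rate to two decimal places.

10.53%

R^T_t = 1.6 + 7.0 + 0.5 × (7.0 − 3.0) + 0.5 × 1.4
   = 1.6 + 7 + 2 + 0.7 = 11.30
R_t = 0.89 × 10.43 + 0.11 × 11.30 = 9.2827 + 1.243 = 10.53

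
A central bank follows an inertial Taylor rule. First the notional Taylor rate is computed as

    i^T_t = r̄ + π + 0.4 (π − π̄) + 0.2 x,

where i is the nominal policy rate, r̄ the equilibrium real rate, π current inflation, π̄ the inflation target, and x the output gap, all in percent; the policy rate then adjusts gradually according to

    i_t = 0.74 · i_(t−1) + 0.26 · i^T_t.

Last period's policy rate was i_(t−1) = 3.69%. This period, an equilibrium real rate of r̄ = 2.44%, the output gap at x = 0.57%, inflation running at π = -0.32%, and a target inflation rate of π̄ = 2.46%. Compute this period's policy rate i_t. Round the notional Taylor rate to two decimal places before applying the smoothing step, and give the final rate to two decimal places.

i^T_t = 2.44 + (-0.32) + 0.4 × (-0.32 − 2.46) + 0.2 × 0.57
   = 2.44 − 0.32 − 1.112 + 0.114 = 1.12
i_t = 0.74 × 3.69 + 0.26 × 1.12 = 2.7306 + 0.2912 = 3.02

3.02%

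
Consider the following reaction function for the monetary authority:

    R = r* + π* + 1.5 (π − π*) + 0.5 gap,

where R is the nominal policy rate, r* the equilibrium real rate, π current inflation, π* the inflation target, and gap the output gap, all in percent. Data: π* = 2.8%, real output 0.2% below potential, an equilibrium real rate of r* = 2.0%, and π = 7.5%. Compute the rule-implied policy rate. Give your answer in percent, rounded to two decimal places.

11.75%

Output 0.2% below potential → gap = -0.2.
R = 2.0 + 2.8 + 1.5 × (7.5 − 2.8) + 0.5 × (-0.2)
   = 2.0 + 2.8 + 7.05 − 0.1 = 11.75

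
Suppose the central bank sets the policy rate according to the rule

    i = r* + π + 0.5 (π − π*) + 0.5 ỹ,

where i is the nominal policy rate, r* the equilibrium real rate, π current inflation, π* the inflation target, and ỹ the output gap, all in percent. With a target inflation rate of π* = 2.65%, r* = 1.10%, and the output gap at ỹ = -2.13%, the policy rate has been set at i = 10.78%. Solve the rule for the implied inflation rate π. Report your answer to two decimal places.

8.05%

Collecting π: i = r* + (1 + 0.5) π − 0.5 π* + 0.5 ỹ
1.5 π = 10.78 − 1.10 + 0.5 × 2.65 − 0.5 × (-2.13) = 12.07
π = 12.07 / 1.5 = 8.05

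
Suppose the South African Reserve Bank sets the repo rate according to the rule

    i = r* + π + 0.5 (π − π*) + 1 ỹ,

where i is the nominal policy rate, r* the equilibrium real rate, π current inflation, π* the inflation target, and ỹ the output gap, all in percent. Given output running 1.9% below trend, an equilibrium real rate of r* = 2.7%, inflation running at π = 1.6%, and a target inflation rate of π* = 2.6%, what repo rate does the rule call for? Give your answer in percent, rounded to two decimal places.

1.90%

Output 1.9% below potential → ỹ = -1.9.
i = 2.7 + 1.6 + 0.5 × (1.6 − 2.6) + 1 × (-1.9)
   = 2.7 + 1.6 − 0.5 − 1.9 = 1.90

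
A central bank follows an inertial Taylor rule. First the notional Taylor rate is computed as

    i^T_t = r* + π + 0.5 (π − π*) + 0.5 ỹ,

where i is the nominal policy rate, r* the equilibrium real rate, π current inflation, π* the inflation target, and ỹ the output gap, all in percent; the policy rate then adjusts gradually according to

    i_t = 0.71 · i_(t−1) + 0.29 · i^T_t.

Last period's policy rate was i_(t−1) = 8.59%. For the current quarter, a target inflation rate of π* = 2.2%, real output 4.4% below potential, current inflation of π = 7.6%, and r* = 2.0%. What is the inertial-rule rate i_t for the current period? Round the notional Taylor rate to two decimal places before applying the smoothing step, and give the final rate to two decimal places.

Output 4.4% below potential → ỹ = -4.4.
i^T_t = 2.0 + 7.6 + 0.5 × (7.6 − 2.2) + 0.5 × (-4.4)
   = 2.0 + 7.6 + 2.7 − 2.2 = 10.10
i_t = 0.71 × 8.59 + 0.29 × 10.10 = 6.0989 + 2.929 = 9.03

9.03%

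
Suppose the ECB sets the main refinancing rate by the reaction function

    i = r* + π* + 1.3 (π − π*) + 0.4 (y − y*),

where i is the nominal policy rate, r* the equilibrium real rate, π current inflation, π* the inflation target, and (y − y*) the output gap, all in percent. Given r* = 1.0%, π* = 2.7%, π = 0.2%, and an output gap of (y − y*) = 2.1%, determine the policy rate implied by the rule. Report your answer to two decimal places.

1.29%

i = 1.0 + 2.7 + 1.3 × (0.2 − 2.7) + 0.4 × 2.1
   = 1.0 + 2.7 − 3.25 + 0.84 = 1.29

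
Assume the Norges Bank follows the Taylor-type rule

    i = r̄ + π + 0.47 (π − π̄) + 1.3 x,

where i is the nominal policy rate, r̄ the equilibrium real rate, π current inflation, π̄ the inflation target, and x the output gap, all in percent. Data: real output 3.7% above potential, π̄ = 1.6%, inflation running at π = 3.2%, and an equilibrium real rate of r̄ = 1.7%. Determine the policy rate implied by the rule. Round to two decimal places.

Output 3.7% above potential → x = 3.7.
i = 1.7 + 3.2 + 0.47 × (3.2 − 1.6) + 1.3 × 3.7
   = 1.7 + 3.2 + 0.752 + 4.81 = 10.46

10.46%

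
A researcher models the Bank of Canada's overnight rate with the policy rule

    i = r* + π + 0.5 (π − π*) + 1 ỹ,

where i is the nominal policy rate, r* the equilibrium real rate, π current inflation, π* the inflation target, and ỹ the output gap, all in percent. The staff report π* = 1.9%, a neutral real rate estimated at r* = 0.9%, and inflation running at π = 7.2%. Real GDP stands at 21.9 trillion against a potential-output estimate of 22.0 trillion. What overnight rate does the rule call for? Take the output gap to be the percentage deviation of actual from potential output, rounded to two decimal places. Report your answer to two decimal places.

10.30%

Output gap = 100 × (21.9 − 22.0) / 22.0 = -0.45%.
i = 0.90 + 7.20 + 0.5 × (7.20 − 1.90) + 1 × (-0.45)
   = 0.90 + 7.2 + 2.65 − 0.45 = 10.30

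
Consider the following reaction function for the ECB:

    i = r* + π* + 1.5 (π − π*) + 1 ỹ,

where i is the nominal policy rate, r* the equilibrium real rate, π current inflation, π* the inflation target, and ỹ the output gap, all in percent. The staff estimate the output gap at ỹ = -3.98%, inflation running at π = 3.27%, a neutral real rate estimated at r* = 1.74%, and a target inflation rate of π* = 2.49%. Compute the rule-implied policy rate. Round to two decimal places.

i = 1.74 + 2.49 + 1.5 × (3.27 − 2.49) + 1 × (-3.98)
   = 1.74 + 2.49 + 1.17 − 3.98 = 1.42

1.42%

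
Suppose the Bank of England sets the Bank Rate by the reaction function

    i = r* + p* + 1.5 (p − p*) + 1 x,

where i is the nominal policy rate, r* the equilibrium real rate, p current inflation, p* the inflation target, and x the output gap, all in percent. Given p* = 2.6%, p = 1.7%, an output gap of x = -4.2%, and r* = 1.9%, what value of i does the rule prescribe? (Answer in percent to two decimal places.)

-1.05%

i = 1.9 + 2.6 + 1.5 × (1.7 − 2.6) + 1 × (-4.2)
   = 1.9 + 2.6 − 1.35 − 4.2 = -1.05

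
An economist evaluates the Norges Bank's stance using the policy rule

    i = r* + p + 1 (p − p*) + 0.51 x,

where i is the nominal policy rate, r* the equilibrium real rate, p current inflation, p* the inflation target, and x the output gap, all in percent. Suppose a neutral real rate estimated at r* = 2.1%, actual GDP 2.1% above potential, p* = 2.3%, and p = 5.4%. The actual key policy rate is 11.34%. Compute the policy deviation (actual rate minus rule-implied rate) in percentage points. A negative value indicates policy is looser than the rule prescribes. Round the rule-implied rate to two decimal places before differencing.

Output 2.1% above potential → x = 2.1.
i = 2.1 + 5.4 + 1 × (5.4 − 2.3) + 0.51 × 2.1
   = 2.1 + 5.4 + 3.1 + 1.071 = 11.67
Deviation = 11.34 − 11.67 = -0.33 pp.

-0.33 pp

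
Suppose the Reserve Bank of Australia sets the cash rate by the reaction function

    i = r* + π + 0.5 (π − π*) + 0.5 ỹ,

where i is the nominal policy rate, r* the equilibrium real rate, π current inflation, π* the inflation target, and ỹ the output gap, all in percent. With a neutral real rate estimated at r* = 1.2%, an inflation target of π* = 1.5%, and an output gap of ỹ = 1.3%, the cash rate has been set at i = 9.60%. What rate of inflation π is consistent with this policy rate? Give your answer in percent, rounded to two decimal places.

Collecting π: i = r* + (1 + 0.5) π − 0.5 π* + 0.5 ỹ
1.5 π = 9.60 − 1.2 + 0.5 × 1.5 − 0.5 × 1.3 = 8.5
π = 8.5 / 1.5 = 5.67

5.67%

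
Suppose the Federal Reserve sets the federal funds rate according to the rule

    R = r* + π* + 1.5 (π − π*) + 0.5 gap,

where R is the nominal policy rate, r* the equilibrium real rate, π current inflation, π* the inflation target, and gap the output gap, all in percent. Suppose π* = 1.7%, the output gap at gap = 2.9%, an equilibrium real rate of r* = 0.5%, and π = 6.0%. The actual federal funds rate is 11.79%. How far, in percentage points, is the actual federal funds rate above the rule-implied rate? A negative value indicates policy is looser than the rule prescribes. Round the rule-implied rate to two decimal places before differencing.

1.69 pp

R = 0.5 + 1.7 + 1.5 × (6.0 − 1.7) + 0.5 × 2.9
   = 0.5 + 1.7 + 6.45 + 1.45 = 10.10
Deviation = 11.79 − 10.10 = 1.69 pp.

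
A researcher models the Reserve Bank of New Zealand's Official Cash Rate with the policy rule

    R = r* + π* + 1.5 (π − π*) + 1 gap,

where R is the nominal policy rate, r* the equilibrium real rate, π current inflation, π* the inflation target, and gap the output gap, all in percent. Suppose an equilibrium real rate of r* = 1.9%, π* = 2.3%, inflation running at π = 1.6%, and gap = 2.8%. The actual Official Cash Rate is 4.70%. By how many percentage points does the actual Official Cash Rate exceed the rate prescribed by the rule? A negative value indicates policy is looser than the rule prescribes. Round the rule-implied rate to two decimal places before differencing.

R = 1.9 + 2.3 + 1.5 × (1.6 − 2.3) + 1 × 2.8
   = 1.9 + 2.3 − 1.05 + 2.8 = 5.95
Deviation = 4.70 − 5.95 = -1.25 pp.

-1.25 pp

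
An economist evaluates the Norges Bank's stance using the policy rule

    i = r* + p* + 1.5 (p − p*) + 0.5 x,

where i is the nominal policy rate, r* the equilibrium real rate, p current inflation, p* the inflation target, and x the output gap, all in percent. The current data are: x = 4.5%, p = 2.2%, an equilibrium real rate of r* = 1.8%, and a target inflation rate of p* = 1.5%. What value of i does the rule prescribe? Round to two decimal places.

6.60%

i = 1.8 + 1.5 + 1.5 × (2.2 − 1.5) + 0.5 × 4.5
   = 1.8 + 1.5 + 1.05 + 2.25 = 6.60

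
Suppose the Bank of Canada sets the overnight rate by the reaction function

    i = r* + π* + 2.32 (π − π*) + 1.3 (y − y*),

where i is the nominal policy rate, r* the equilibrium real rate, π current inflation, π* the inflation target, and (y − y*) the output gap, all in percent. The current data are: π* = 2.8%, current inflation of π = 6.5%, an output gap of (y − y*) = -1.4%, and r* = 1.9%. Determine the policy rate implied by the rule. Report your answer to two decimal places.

11.46%

i = 1.9 + 2.8 + 2.32 × (6.5 − 2.8) + 1.3 × (-1.4)
   = 1.9 + 2.8 + 8.584 − 1.82 = 11.46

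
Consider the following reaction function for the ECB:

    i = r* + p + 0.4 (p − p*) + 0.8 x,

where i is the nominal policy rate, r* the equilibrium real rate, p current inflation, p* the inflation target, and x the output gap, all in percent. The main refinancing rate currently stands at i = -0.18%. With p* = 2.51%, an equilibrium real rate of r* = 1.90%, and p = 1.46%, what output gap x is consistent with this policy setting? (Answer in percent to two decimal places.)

-3.90%

0.8 x = -0.18 − 1.90 − 1.46 − 0.4 × (1.46 − 2.51) = -3.12
x = -3.12 / 0.8 = -3.90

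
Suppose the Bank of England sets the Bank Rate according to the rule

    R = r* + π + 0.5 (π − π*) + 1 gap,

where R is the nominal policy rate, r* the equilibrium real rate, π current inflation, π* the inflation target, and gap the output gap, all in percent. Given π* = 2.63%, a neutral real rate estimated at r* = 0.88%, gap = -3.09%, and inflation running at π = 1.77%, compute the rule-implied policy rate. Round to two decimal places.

-0.87%

R = 0.88 + 1.77 + 0.5 × (1.77 − 2.63) + 1 × (-3.09)
   = 0.88 + 1.77 − 0.43 − 3.09 = -0.87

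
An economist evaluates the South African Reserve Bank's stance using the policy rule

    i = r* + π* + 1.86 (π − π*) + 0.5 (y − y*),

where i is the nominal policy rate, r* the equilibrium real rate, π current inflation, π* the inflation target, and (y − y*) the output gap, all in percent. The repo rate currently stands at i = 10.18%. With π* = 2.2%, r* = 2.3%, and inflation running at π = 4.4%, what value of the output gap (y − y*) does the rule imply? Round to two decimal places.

0.5 (y − y*) = 10.18 − 2.3 − 2.2 − 1.86 × (4.4 − 2.2) = 1.588
(y − y*) = 1.588 / 0.5 = 3.18

3.18%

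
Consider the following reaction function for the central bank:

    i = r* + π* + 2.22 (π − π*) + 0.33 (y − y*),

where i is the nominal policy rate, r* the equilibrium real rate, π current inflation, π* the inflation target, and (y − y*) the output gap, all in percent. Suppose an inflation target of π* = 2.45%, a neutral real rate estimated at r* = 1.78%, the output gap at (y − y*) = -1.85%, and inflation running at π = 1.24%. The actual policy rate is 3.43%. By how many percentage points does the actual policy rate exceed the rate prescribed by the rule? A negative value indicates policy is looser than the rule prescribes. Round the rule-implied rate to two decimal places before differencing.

2.50 pp

i = 1.78 + 2.45 + 2.22 × (1.24 − 2.45) + 0.33 × (-1.85)
   = 1.78 + 2.45 − 2.6862 − 0.6105 = 0.93
Deviation = 3.43 − 0.93 = 2.50 pp.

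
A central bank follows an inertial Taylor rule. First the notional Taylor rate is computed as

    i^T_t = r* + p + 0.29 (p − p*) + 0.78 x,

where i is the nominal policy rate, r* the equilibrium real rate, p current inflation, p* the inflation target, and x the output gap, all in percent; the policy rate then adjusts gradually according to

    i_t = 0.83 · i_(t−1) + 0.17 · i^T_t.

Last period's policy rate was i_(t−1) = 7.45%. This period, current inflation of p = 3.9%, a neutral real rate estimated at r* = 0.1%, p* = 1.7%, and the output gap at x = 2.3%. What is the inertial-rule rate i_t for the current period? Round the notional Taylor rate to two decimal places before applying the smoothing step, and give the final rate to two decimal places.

i^T_t = 0.1 + 3.9 + 0.29 × (3.9 − 1.7) + 0.78 × 2.3
   = 0.1 + 3.9 + 0.638 + 1.794 = 6.43
i_t = 0.83 × 7.45 + 0.17 × 6.43 = 6.1835 + 1.0931 = 7.28

7.28%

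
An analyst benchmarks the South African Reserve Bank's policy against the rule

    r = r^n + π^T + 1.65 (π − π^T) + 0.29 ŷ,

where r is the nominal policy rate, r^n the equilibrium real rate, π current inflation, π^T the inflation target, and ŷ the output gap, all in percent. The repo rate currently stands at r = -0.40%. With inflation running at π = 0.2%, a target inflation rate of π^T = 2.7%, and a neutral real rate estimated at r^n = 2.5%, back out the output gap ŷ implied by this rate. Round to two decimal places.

-5.09%

0.29 ŷ = -0.40 − 2.5 − 2.7 − 1.65 × (0.2 − 2.7) = -1.475
ŷ = -1.475 / 0.29 = -5.09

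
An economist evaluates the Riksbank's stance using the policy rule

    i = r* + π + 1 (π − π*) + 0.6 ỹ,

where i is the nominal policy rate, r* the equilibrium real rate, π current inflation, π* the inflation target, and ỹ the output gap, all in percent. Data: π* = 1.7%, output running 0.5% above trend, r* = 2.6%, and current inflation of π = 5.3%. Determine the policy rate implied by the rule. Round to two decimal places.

Output 0.5% above potential → ỹ = 0.5.
i = 2.6 + 5.3 + 1 × (5.3 − 1.7) + 0.6 × 0.5
   = 2.6 + 5.3 + 3.6 + 0.3 = 11.80

11.80%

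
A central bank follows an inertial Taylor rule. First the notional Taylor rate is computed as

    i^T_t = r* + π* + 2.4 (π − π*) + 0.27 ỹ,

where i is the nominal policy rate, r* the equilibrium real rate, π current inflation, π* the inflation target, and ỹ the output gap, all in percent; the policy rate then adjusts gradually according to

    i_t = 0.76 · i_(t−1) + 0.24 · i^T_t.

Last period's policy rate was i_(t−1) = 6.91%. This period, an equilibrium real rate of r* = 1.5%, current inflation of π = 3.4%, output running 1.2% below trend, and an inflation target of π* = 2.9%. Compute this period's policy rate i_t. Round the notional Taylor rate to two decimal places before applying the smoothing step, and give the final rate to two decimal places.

Output 1.2% below potential → ỹ = -1.2.
i^T_t = 1.5 + 2.9 + 2.4 × (3.4 − 2.9) + 0.27 × (-1.2)
   = 1.5 + 2.9 + 1.2 − 0.324 = 5.28
i_t = 0.76 × 6.91 + 0.24 × 5.28 = 5.2516 + 1.2672 = 6.52

6.52%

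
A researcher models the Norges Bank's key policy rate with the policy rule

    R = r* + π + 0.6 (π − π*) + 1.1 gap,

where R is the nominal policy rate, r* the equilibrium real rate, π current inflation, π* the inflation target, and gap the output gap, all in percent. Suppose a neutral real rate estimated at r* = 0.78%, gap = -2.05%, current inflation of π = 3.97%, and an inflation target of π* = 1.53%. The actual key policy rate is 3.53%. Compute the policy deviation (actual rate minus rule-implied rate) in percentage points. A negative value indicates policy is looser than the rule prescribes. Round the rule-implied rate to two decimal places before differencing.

R = 0.78 + 3.97 + 0.6 × (3.97 − 1.53) + 1.1 × (-2.05)
   = 0.78 + 3.97 + 1.464 − 2.255 = 3.96
Deviation = 3.53 − 3.96 = -0.43 pp.

-0.43 pp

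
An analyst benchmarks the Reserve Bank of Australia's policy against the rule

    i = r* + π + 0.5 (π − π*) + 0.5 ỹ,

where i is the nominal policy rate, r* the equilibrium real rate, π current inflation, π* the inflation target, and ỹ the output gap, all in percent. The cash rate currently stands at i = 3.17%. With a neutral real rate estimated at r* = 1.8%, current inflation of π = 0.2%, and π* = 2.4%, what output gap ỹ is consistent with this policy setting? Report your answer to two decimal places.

0.5 ỹ = 3.17 − 1.8 − 0.2 − 0.5 × (0.2 − 2.4) = 2.27
ỹ = 2.27 / 0.5 = 4.54

4.54%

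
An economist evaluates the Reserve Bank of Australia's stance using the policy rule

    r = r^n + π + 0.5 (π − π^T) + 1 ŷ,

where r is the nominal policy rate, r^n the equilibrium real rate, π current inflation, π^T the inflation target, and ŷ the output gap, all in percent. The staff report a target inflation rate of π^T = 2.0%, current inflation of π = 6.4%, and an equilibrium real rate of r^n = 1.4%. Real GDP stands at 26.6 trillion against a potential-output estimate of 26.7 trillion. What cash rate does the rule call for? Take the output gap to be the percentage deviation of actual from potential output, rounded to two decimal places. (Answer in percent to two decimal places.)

Output gap = 100 × (26.6 − 26.7) / 26.7 = -0.37%.
r = 1.40 + 6.40 + 0.5 × (6.40 − 2.00) + 1 × (-0.37)
   = 1.40 + 6.4 + 2.2 − 0.37 = 9.63

9.63%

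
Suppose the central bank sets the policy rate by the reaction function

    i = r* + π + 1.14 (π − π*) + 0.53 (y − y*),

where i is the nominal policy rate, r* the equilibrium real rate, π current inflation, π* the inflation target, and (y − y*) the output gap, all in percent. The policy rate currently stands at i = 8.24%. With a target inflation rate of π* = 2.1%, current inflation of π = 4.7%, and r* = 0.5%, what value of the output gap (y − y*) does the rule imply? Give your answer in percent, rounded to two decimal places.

0.14%

0.53 (y − y*) = 8.24 − 0.5 − 4.7 − 1.14 × (4.7 − 2.1) = 0.076
(y − y*) = 0.076 / 0.53 = 0.14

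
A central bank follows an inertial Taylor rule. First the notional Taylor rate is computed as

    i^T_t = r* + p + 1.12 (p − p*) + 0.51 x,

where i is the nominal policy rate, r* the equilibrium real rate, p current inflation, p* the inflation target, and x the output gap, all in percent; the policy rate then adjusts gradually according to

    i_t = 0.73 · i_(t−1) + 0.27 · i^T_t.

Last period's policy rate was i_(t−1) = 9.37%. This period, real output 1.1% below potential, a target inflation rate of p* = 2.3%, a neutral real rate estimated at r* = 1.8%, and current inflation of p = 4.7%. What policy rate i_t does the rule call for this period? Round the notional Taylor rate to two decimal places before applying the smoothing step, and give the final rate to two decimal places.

Output 1.1% below potential → x = -1.1.
i^T_t = 1.8 + 4.7 + 1.12 × (4.7 − 2.3) + 0.51 × (-1.1)
   = 1.8 + 4.7 + 2.688 − 0.561 = 8.63
i_t = 0.73 × 9.37 + 0.27 × 8.63 = 6.8401 + 2.3301 = 9.17

9.17%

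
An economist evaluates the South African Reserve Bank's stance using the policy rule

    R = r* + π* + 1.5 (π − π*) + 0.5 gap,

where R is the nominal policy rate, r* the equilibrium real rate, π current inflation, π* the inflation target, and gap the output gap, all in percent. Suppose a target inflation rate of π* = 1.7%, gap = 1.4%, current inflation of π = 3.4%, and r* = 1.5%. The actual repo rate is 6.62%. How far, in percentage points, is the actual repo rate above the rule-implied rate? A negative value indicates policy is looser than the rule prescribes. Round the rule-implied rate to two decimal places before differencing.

0.17 pp

R = 1.5 + 1.7 + 1.5 × (3.4 − 1.7) + 0.5 × 1.4
   = 1.5 + 1.7 + 2.55 + 0.7 = 6.45
Deviation = 6.62 − 6.45 = 0.17 pp.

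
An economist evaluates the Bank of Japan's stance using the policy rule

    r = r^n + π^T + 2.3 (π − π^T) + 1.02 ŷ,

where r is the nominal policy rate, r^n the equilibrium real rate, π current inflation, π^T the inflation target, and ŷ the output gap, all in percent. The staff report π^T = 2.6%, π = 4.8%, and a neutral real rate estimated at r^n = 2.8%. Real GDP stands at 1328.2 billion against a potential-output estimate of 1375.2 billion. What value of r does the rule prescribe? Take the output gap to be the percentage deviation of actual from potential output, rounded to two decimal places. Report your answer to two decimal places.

Output gap = 100 × (1328.2 − 1375.2) / 1375.2 = -3.42%.
r = 2.80 + 2.60 + 2.3 × (4.80 − 2.60) + 1.02 × (-3.42)
   = 2.80 + 2.6 + 5.06 − 3.4884 = 6.97

6.97%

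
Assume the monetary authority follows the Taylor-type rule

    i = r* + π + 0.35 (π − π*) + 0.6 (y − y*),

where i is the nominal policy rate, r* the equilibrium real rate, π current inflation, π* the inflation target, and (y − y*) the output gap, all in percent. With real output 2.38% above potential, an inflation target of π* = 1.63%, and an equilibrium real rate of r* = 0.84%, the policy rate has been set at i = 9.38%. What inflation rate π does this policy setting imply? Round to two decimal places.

5.69%

Output 2.38% above potential → (y − y*) = 2.38.
Collecting π: i = r* + (1 + 0.35) π − 0.35 π* + 0.6 (y − y*)
1.35 π = 9.38 − 0.84 + 0.35 × 1.63 − 0.6 × 2.38 = 7.6825
π = 7.6825 / 1.35 = 5.69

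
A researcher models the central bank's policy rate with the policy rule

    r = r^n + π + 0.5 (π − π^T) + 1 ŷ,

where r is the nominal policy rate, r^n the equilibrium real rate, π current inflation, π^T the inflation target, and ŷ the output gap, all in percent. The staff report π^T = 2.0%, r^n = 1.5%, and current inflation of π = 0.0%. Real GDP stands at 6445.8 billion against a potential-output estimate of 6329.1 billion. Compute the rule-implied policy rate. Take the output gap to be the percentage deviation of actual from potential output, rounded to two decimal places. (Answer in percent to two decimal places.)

Output gap = 100 × (6445.8 − 6329.1) / 6329.1 = 1.84%.
r = 1.50 + 0.00 + 0.5 × (0.00 − 2.00) + 1 × 1.84
   = 1.50 + 0 − 1 + 1.84 = 2.34

2.34%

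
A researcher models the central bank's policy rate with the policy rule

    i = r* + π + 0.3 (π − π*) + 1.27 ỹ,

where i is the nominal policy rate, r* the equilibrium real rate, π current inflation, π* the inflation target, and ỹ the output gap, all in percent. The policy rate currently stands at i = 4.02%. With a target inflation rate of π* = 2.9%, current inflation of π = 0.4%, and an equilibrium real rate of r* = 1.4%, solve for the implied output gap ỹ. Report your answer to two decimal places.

1.27 ỹ = 4.02 − 1.4 − 0.4 − 0.3 × (0.4 − 2.9) = 2.97
ỹ = 2.97 / 1.27 = 2.34

2.34%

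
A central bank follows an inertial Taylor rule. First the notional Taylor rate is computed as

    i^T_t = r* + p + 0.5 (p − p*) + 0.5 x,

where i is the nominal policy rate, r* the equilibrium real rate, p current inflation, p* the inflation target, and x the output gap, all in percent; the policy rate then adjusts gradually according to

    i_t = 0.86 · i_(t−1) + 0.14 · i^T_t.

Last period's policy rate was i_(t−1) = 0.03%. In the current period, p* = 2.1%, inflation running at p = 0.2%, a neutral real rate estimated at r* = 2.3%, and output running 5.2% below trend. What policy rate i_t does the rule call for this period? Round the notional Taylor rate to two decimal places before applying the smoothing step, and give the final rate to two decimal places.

-0.12%

Output 5.2% below potential → x = -5.2.
i^T_t = 2.3 + 0.2 + 0.5 × (0.2 − 2.1) + 0.5 × (-5.2)
   = 2.3 + 0.2 − 0.95 − 2.6 = -1.05
i_t = 0.86 × 0.03 + 0.14 × (-1.05) = 0.0258 − 0.147 = -0.12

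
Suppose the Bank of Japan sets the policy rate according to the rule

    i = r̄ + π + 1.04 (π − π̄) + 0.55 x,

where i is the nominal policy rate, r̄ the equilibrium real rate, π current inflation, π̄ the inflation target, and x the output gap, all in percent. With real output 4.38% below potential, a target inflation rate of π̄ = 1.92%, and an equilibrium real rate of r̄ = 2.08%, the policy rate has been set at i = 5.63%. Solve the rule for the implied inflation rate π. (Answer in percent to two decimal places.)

3.90%

Output 4.38% below potential → x = -4.38.
Collecting π: i = r̄ + (1 + 1.04) π − 1.04 π̄ + 0.55 x
2.04 π = 5.63 − 2.08 + 1.04 × 1.92 − 0.55 × (-4.38) = 7.9558
π = 7.9558 / 2.04 = 3.90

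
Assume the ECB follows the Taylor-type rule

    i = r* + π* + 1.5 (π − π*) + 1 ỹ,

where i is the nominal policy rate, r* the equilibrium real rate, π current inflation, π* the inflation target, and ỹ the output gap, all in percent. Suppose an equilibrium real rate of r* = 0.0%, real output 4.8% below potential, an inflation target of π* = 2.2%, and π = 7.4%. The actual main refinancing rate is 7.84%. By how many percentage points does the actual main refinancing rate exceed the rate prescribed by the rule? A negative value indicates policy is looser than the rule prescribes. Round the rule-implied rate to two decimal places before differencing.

Output 4.8% below potential → ỹ = -4.8.
i = 0.0 + 2.2 + 1.5 × (7.4 − 2.2) + 1 × (-4.8)
   = 0.0 + 2.2 + 7.8 − 4.8 = 5.20
Deviation = 7.84 − 5.20 = 2.64 pp.

2.64 pp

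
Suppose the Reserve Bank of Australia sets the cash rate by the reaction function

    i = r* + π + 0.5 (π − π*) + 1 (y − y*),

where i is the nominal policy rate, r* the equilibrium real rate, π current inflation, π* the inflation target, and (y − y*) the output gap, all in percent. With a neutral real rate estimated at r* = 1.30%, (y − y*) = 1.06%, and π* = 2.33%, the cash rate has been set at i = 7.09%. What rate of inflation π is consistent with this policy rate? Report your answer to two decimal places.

Collecting π: i = r* + (1 + 0.5) π − 0.5 π* + 1 (y − y*)
1.5 π = 7.09 − 1.30 + 0.5 × 2.33 − 1 × 1.06 = 5.895
π = 5.895 / 1.5 = 3.93

3.93%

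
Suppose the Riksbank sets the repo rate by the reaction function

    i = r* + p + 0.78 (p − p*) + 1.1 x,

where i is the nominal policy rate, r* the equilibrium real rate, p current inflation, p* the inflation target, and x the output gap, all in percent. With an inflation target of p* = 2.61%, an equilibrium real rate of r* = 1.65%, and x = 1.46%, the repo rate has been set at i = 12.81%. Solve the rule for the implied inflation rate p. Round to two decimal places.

6.51%

Collecting p: i = r* + (1 + 0.78) p − 0.78 p* + 1.1 x
1.78 p = 12.81 − 1.65 + 0.78 × 2.61 − 1.1 × 1.46 = 11.5898
p = 11.5898 / 1.78 = 6.51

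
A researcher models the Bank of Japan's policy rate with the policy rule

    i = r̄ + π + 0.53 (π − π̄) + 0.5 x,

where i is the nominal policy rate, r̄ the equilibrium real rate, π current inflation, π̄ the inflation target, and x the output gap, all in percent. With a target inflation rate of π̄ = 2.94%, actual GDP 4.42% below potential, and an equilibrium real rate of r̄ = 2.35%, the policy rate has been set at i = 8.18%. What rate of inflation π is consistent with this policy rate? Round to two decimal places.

6.27%

Output 4.42% below potential → x = -4.42.
Collecting π: i = r̄ + (1 + 0.53) π − 0.53 π̄ + 0.5 x
1.53 π = 8.18 − 2.35 + 0.53 × 2.94 − 0.5 × (-4.42) = 9.5982
π = 9.5982 / 1.53 = 6.27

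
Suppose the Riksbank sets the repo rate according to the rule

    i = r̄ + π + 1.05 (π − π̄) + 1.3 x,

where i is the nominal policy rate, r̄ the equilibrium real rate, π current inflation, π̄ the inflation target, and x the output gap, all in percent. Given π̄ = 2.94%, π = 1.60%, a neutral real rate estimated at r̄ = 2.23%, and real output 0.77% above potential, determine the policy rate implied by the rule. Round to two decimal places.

3.42%

Output 0.77% above potential → x = 0.77.
i = 2.23 + 1.60 + 1.05 × (1.60 − 2.94) + 1.3 × 0.77
   = 2.23 + 1.6 − 1.407 + 1.001 = 3.42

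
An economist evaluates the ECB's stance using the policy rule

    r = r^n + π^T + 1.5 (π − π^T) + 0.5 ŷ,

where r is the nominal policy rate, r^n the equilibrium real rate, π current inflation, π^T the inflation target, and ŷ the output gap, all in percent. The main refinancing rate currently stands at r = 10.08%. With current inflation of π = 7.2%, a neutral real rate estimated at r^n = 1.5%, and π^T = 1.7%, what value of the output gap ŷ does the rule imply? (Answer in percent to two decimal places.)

0.5 ŷ = 10.08 − 1.5 − 1.7 − 1.5 × (7.2 − 1.7) = -1.37
ŷ = -1.37 / 0.5 = -2.74

-2.74%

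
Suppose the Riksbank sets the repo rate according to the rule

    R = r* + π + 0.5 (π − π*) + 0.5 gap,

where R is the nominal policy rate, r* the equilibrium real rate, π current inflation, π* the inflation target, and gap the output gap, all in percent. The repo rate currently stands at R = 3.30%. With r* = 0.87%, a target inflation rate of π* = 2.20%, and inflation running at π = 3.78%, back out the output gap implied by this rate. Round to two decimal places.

-4.28%

0.5 gap = 3.30 − 0.87 − 3.78 − 0.5 × (3.78 − 2.20) = -2.14
gap = -2.14 / 0.5 = -4.28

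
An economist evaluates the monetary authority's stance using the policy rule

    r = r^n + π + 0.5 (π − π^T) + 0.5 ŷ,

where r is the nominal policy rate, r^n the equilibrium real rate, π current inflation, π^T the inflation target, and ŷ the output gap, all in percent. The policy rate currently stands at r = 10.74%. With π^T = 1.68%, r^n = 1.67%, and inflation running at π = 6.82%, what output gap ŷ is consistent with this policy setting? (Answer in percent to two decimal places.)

0.5 ŷ = 10.74 − 1.67 − 6.82 − 0.5 × (6.82 − 1.68) = -0.32
ŷ = -0.32 / 0.5 = -0.64

-0.64%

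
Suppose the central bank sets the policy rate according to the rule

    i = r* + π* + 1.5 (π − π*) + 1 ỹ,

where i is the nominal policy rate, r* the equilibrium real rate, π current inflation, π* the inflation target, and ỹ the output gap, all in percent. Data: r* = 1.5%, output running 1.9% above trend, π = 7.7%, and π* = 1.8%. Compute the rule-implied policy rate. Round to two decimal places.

Output 1.9% above potential → ỹ = 1.9.
i = 1.5 + 1.8 + 1.5 × (7.7 − 1.8) + 1 × 1.9
   = 1.5 + 1.8 + 8.85 + 1.9 = 14.05

14.05%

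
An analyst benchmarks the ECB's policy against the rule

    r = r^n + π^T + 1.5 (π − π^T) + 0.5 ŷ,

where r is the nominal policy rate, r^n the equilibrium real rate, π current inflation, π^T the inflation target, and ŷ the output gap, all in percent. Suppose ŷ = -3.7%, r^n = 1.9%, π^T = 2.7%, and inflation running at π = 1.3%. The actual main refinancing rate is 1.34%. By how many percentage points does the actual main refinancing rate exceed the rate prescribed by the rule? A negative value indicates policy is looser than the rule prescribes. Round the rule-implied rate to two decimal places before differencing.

0.69 pp

r = 1.9 + 2.7 + 1.5 × (1.3 − 2.7) + 0.5 × (-3.7)
   = 1.9 + 2.7 − 2.1 − 1.85 = 0.65
Deviation = 1.34 − 0.65 = 0.69 pp.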